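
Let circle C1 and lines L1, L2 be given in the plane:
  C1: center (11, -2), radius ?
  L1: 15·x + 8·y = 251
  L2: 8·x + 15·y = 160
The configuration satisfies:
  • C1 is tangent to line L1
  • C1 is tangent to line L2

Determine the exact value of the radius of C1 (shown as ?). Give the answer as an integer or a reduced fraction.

6

1. [C1‖L1]  r_C1² − 36 = 0  ⇒  r_C1 = 6 (r>0 drops 1)
2. [C1‖L2]  r_C1² − 36 = 0  ⇒  r_C1 = 6 (r>0 drops 1)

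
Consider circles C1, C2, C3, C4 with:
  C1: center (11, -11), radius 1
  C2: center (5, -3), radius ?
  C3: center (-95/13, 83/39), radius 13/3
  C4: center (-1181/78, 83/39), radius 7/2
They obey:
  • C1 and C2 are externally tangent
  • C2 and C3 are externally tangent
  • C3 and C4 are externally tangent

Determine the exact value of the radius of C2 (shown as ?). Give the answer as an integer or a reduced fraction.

1. [ext C1·C2]  r_C2² + 2r_C2 − 99 = 0  ⇒  r_C2 = 9 (r>0 drops 1)
2. [ext C2·C3]  r_C2² + (26/3)r_C2 − 159 = 0  ⇒  r_C2 = 9 (r>0 drops 1)

9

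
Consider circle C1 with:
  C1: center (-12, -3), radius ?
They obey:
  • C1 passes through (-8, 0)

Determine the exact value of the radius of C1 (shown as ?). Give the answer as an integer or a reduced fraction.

1. [C1∋P]  r_C1² − 25 = 0  ⇒  r_C1 = 5 (r>0 drops 1)

5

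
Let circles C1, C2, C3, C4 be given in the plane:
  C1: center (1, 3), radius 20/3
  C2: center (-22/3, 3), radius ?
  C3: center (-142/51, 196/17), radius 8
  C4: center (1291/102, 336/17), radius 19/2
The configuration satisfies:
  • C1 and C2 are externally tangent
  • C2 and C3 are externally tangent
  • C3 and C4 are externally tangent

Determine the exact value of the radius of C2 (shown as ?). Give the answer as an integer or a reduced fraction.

5/3

1. [ext C1·C2]  r_C2² + (40/3)r_C2 − 25 = 0  ⇒  r_C2 = 5/3 (r>0 drops 1)
2. [ext C2·C3]  r_C2² + 16r_C2 − 265/9 = 0  ⇒  r_C2 = 5/3 (r>0 drops 1)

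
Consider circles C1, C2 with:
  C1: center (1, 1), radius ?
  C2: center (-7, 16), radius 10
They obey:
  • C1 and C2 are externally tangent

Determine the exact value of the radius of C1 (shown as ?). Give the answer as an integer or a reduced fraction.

7

1. [ext C1·C2]  r_C1² + 20r_C1 − 189 = 0  ⇒  r_C1 = 7 (r>0 drops 1)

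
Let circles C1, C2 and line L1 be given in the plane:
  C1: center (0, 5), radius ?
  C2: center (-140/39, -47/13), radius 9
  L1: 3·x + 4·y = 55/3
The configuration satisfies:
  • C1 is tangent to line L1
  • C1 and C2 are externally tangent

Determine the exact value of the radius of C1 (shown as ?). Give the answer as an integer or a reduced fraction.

1/3

1. [C1‖L1]  r_C1² − 1/9 = 0  ⇒  r_C1 = 1/3 (r>0 drops 1)
2. [ext C1·C2]  r_C1² + 18r_C1 − 55/9 = 0  ⇒  r_C1 = 1/3 (r>0 drops 1)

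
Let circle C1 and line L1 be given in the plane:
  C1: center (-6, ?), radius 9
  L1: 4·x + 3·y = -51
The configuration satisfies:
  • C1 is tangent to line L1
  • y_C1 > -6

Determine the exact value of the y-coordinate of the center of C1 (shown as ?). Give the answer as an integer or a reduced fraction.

6

1. [C1‖L1]  y_C1² + 18y_C1 − 144 = 0  ⇒  y_C1 = -24 or 6
2. given y_C1 > -6: keep 6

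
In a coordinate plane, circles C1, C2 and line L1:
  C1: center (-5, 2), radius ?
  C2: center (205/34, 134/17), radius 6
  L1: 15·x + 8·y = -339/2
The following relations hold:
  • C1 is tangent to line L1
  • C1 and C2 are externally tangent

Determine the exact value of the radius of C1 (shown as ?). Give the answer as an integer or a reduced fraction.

1. [C1‖L1]  r_C1² − 169/4 = 0  ⇒  r_C1 = 13/2 (r>0 drops 1)
2. [ext C1·C2]  r_C1² + 12r_C1 − 481/4 = 0  ⇒  r_C1 = 13/2 (r>0 drops 1)

13/2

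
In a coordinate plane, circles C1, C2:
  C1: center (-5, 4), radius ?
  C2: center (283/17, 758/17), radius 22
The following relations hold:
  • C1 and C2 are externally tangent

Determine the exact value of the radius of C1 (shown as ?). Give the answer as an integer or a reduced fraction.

1. [ext C1·C2]  r_C1² + 44r_C1 − 1632 = 0  ⇒  r_C1 = 24 (r>0 drops 1)

24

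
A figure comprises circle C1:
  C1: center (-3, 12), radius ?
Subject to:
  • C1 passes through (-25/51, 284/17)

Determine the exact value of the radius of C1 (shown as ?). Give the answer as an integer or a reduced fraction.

1. [C1∋P]  r_C1² − 256/9 = 0  ⇒  r_C1 = 16/3 (r>0 drops 1)

16/3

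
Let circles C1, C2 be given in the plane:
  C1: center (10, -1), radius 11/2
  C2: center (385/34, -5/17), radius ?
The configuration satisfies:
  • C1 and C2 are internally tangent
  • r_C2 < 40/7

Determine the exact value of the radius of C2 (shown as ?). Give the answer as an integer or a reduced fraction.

4

1. [int C1,C2]  r_C2² − 11r_C2 + 28 = 0  ⇒  r_C2 = 4 or 7
2. given r_C2 < 40/7: keep 4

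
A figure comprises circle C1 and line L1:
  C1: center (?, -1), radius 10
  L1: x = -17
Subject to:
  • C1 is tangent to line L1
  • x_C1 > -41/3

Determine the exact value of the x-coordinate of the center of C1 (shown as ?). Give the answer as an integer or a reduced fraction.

-7

1. [C1‖L1]  x_C1² + 34x_C1 + 189 = 0  ⇒  x_C1 = -27 or -7
2. given x_C1 > -41/3: keep -7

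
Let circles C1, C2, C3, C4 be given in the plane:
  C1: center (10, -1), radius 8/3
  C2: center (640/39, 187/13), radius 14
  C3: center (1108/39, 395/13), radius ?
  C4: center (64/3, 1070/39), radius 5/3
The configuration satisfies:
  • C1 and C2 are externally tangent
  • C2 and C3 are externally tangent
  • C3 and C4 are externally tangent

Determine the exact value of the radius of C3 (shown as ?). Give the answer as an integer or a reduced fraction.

6

1. [ext C2·C3]  r_C3² + 28r_C3 − 204 = 0  ⇒  r_C3 = 6 (r>0 drops 1)
2. [ext C3·C4]  r_C3² + (10/3)r_C3 − 56 = 0  ⇒  r_C3 = 6 (r>0 drops 1)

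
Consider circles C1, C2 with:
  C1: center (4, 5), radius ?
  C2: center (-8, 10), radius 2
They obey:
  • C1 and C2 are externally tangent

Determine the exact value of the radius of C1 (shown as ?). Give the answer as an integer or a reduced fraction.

1. [ext C1·C2]  r_C1² + 4r_C1 − 165 = 0  ⇒  r_C1 = 11 (r>0 drops 1)

11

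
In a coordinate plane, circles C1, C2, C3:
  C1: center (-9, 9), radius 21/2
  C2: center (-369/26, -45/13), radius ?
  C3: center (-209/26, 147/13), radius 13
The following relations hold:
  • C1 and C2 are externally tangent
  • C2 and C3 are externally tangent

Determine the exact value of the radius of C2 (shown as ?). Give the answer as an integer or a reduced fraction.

1. [ext C1·C2]  r_C2² + 21r_C2 − 72 = 0  ⇒  r_C2 = 3 (r>0 drops 1)
2. [ext C2·C3]  r_C2² + 26r_C2 − 87 = 0  ⇒  r_C2 = 3 (r>0 drops 1)

3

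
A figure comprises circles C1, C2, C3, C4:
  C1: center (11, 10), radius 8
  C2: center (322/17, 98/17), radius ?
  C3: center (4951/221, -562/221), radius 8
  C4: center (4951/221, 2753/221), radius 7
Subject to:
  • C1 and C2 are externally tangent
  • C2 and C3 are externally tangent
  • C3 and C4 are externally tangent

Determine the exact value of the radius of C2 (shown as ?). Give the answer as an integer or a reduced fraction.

1

1. [ext C1·C2]  r_C2² + 16r_C2 − 17 = 0  ⇒  r_C2 = 1 (r>0 drops 1)
2. [ext C2·C3]  r_C2² + 16r_C2 − 17 = 0  ⇒  r_C2 = 1 (r>0 drops 1)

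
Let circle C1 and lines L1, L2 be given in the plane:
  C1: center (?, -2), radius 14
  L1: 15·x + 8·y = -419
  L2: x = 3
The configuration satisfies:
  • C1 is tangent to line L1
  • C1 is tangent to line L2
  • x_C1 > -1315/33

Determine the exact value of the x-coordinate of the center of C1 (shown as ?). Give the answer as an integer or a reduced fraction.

1. [C1‖L1]  x_C1² + (806/15)x_C1 + 7051/15 = 0  ⇒  x_C1 = -641/15 or -11
2. [C1‖L2]  x_C1² − 6x_C1 − 187 = 0  ⇒  x_C1 = -11 or 17

-11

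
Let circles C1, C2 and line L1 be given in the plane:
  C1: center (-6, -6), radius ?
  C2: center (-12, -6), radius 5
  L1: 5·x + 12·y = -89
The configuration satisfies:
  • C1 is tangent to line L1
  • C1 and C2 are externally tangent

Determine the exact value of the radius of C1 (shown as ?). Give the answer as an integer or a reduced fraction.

1

1. [C1‖L1]  r_C1² − 1 = 0  ⇒  r_C1 = 1 (r>0 drops 1)
2. [ext C1·C2]  r_C1² + 10r_C1 − 11 = 0  ⇒  r_C1 = 1 (r>0 drops 1)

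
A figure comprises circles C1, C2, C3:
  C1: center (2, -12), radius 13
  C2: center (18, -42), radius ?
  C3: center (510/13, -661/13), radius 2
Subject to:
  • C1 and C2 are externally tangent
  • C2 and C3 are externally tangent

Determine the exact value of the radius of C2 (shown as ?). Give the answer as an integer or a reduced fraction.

1. [ext C1·C2]  r_C2² + 26r_C2 − 987 = 0  ⇒  r_C2 = 21 (r>0 drops 1)
2. [ext C2·C3]  r_C2² + 4r_C2 − 525 = 0  ⇒  r_C2 = 21 (r>0 drops 1)

21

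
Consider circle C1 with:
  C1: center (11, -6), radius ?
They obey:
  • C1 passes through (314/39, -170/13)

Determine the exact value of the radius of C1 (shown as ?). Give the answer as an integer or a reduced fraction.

1. [C1∋P]  r_C1² − 529/9 = 0  ⇒  r_C1 = 23/3 (r>0 drops 1)

23/3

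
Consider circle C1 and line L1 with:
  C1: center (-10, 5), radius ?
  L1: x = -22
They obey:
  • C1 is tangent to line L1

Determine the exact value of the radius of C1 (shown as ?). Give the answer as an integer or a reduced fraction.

1. [C1‖L1]  r_C1² − 144 = 0  ⇒  r_C1 = 12 (r>0 drops 1)

12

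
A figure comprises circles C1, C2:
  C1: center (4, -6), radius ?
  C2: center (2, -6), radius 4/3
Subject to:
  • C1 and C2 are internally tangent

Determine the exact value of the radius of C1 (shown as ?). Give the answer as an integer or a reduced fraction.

10/3

1. [int C1,C2]  r_C1² − (8/3)r_C1 − 20/9 = 0  ⇒  r_C1 = 10/3 (r>0 drops 1)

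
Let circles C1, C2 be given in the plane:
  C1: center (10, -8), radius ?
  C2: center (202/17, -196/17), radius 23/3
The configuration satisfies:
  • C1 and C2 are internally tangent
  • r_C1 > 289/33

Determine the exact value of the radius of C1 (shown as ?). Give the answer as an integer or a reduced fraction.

1. [int C1,C2]  r_C1² − (46/3)r_C1 + 385/9 = 0  ⇒  r_C1 = 11/3 or 35/3
2. given r_C1 > 289/33: keep 35/3

35/3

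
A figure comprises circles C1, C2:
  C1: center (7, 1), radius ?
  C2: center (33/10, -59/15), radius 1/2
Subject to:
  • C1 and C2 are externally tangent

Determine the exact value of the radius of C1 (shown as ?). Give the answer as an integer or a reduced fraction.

1. [ext C1·C2]  r_C1² + 1r_C1 − 340/9 = 0  ⇒  r_C1 = 17/3 (r>0 drops 1)

17/3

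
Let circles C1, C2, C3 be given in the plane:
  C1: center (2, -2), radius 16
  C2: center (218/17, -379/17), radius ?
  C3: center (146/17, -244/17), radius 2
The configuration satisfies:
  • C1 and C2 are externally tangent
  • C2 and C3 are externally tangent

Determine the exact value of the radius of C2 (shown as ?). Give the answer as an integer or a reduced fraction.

1. [ext C1·C2]  r_C2² + 32r_C2 − 273 = 0  ⇒  r_C2 = 7 (r>0 drops 1)
2. [ext C2·C3]  r_C2² + 4r_C2 − 77 = 0  ⇒  r_C2 = 7 (r>0 drops 1)

7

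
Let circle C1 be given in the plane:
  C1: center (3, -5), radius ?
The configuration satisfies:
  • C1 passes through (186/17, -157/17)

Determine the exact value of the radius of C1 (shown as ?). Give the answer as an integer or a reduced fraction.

1. [C1∋P]  r_C1² − 81 = 0  ⇒  r_C1 = 9 (r>0 drops 1)

9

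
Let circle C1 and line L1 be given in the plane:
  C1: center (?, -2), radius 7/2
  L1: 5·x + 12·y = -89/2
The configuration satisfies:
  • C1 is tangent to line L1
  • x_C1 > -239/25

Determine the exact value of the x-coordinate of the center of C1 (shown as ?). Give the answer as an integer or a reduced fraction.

5

1. [C1‖L1]  x_C1² + (41/5)x_C1 − 66 = 0  ⇒  x_C1 = -66/5 or 5
2. given x_C1 > -239/25: keep 5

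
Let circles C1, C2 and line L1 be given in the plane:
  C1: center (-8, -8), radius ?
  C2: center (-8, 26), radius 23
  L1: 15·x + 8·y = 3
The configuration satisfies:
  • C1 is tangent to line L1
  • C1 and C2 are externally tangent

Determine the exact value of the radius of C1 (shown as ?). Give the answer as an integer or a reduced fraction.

1. [C1‖L1]  r_C1² − 121 = 0  ⇒  r_C1 = 11 (r>0 drops 1)
2. [ext C1·C2]  r_C1² + 46r_C1 − 627 = 0  ⇒  r_C1 = 11 (r>0 drops 1)

11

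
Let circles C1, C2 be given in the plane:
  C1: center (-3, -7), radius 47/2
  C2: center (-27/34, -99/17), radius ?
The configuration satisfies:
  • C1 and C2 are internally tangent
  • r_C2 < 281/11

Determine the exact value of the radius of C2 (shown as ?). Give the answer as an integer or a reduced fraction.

21

1. [int C1,C2]  r_C2² − 47r_C2 + 546 = 0  ⇒  r_C2 = 21 or 26
2. given r_C2 < 281/11: keep 21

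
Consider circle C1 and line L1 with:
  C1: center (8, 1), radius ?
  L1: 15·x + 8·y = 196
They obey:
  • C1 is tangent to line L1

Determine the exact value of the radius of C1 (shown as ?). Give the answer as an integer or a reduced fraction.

1. [C1‖L1]  r_C1² − 16 = 0  ⇒  r_C1 = 4 (r>0 drops 1)

4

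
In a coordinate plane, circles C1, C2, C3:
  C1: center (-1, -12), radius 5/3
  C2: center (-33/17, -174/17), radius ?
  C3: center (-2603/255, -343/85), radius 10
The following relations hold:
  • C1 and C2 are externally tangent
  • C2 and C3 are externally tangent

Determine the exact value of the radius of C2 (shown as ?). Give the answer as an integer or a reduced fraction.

1/3

1. [ext C1·C2]  r_C2² + (10/3)r_C2 − 11/9 = 0  ⇒  r_C2 = 1/3 (r>0 drops 1)
2. [ext C2·C3]  r_C2² + 20r_C2 − 61/9 = 0  ⇒  r_C2 = 1/3 (r>0 drops 1)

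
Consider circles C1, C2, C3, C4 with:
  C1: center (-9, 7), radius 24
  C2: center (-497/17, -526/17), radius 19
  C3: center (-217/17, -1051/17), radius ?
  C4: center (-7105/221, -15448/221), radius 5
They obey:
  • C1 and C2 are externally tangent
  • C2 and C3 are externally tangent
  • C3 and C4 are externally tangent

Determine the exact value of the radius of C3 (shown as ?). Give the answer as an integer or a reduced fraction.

16

1. [ext C2·C3]  r_C3² + 38r_C3 − 864 = 0  ⇒  r_C3 = 16 (r>0 drops 1)
2. [ext C3·C4]  r_C3² + 10r_C3 − 416 = 0  ⇒  r_C3 = 16 (r>0 drops 1)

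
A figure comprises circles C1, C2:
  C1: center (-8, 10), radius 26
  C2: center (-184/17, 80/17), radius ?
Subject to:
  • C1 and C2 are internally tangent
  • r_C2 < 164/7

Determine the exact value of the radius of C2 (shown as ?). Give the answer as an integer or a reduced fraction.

1. [int C1,C2]  r_C2² − 52r_C2 + 640 = 0  ⇒  r_C2 = 20 or 32
2. given r_C2 < 164/7: keep 20

20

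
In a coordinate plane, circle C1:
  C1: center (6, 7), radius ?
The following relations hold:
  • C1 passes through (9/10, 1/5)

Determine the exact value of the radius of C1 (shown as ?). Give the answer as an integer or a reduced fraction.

1. [C1∋P]  r_C1² − 289/4 = 0  ⇒  r_C1 = 17/2 (r>0 drops 1)

17/2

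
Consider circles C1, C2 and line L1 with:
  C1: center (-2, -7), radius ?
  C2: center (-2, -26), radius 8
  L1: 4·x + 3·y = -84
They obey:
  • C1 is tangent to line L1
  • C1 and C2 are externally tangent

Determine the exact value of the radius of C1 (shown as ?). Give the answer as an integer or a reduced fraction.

1. [C1‖L1]  r_C1² − 121 = 0  ⇒  r_C1 = 11 (r>0 drops 1)
2. [ext C1·C2]  r_C1² + 16r_C1 − 297 = 0  ⇒  r_C1 = 11 (r>0 drops 1)

11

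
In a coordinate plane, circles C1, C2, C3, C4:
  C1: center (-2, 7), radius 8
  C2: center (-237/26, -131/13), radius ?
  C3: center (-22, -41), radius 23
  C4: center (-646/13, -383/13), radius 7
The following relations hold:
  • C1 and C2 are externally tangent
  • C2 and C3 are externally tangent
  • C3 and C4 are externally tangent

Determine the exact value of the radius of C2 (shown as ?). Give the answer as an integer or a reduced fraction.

21/2

1. [ext C1·C2]  r_C2² + 16r_C2 − 1113/4 = 0  ⇒  r_C2 = 21/2 (r>0 drops 1)
2. [ext C2·C3]  r_C2² + 46r_C2 − 2373/4 = 0  ⇒  r_C2 = 21/2 (r>0 drops 1)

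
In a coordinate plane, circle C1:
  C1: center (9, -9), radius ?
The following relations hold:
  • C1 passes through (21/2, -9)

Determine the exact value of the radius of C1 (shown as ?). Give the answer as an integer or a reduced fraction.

1. [C1∋P]  r_C1² − 9/4 = 0  ⇒  r_C1 = 3/2 (r>0 drops 1)

3/2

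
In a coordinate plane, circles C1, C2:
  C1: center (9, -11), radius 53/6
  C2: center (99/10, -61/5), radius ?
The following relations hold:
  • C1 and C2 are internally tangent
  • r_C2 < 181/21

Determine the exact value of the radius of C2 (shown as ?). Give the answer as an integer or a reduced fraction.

1. [int C1,C2]  r_C2² − (53/3)r_C2 + 682/9 = 0  ⇒  r_C2 = 22/3 or 31/3
2. given r_C2 < 181/21: keep 22/3

22/3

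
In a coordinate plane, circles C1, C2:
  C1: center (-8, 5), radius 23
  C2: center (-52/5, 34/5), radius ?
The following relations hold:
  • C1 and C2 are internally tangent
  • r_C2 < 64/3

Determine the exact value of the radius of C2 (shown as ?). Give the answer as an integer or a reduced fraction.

1. [int C1,C2]  r_C2² − 46r_C2 + 520 = 0  ⇒  r_C2 = 20 or 26
2. given r_C2 < 64/3: keep 20

20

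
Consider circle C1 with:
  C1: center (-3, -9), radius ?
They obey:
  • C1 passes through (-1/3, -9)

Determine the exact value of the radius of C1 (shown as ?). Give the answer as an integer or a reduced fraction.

8/3

1. [C1∋P]  r_C1² − 64/9 = 0  ⇒  r_C1 = 8/3 (r>0 drops 1)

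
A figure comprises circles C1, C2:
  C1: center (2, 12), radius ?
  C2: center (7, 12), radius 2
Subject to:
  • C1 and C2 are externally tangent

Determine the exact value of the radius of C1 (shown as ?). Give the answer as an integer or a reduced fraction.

1. [ext C1·C2]  r_C1² + 4r_C1 − 21 = 0  ⇒  r_C1 = 3 (r>0 drops 1)

3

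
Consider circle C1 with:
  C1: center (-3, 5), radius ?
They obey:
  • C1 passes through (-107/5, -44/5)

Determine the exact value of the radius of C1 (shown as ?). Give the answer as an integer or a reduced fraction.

1. [C1∋P]  r_C1² − 529 = 0  ⇒  r_C1 = 23 (r>0 drops 1)

23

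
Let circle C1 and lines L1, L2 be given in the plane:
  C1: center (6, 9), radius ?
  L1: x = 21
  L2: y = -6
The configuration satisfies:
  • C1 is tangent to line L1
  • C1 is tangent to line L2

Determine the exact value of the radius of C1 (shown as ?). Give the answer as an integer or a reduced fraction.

1. [C1‖L1]  r_C1² − 225 = 0  ⇒  r_C1 = 15 (r>0 drops 1)
2. [C1‖L2]  r_C1² − 225 = 0  ⇒  r_C1 = 15 (r>0 drops 1)

15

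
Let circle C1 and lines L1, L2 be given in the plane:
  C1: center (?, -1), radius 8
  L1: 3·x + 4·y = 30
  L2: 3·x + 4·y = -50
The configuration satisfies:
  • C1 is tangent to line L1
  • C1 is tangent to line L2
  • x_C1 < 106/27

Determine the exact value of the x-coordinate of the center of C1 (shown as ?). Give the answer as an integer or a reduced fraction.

1. [C1‖L1]  x_C1² − (68/3)x_C1 − 148/3 = 0  ⇒  x_C1 = -2 or 74/3
2. [C1‖L2]  x_C1² + (92/3)x_C1 + 172/3 = 0  ⇒  x_C1 = -86/3 or -2

-2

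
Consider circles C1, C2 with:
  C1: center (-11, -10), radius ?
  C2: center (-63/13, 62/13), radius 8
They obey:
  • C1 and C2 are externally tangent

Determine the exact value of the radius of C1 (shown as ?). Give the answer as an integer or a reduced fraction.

8

1. [ext C1·C2]  r_C1² + 16r_C1 − 192 = 0  ⇒  r_C1 = 8 (r>0 drops 1)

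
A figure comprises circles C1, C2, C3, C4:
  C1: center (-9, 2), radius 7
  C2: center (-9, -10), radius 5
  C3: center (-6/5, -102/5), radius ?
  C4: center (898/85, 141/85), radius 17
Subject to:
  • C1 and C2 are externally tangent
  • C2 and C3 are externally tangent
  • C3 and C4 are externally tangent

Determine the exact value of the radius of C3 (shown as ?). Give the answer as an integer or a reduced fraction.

1. [ext C2·C3]  r_C3² + 10r_C3 − 144 = 0  ⇒  r_C3 = 8 (r>0 drops 1)
2. [ext C3·C4]  r_C3² + 34r_C3 − 336 = 0  ⇒  r_C3 = 8 (r>0 drops 1)

8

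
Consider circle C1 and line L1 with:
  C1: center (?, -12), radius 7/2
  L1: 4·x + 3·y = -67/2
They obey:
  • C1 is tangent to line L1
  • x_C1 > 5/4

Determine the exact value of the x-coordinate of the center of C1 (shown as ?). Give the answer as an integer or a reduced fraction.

5

1. [C1‖L1]  x_C1² − (5/4)x_C1 − 75/4 = 0  ⇒  x_C1 = -15/4 or 5
2. given x_C1 > 5/4: keep 5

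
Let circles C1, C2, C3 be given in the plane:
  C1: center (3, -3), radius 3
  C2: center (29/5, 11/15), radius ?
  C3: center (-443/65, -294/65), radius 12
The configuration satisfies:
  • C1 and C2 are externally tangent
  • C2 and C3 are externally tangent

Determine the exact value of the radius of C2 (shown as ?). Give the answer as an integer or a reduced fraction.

5/3

1. [ext C1·C2]  r_C2² + 6r_C2 − 115/9 = 0  ⇒  r_C2 = 5/3 (r>0 drops 1)
2. [ext C2·C3]  r_C2² + 24r_C2 − 385/9 = 0  ⇒  r_C2 = 5/3 (r>0 drops 1)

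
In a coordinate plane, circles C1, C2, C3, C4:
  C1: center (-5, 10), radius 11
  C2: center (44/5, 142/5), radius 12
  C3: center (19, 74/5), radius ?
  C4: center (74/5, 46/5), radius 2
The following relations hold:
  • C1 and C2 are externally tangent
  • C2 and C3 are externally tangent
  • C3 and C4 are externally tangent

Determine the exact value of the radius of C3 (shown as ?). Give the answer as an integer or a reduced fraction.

5

1. [ext C2·C3]  r_C3² + 24r_C3 − 145 = 0  ⇒  r_C3 = 5 (r>0 drops 1)
2. [ext C3·C4]  r_C3² + 4r_C3 − 45 = 0  ⇒  r_C3 = 5 (r>0 drops 1)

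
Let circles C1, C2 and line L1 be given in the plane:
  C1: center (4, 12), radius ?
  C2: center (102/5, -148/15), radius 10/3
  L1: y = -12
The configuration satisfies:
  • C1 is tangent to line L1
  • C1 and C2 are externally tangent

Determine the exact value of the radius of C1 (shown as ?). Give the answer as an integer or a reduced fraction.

24

1. [C1‖L1]  r_C1² − 576 = 0  ⇒  r_C1 = 24 (r>0 drops 1)
2. [ext C1·C2]  r_C1² + (20/3)r_C1 − 736 = 0  ⇒  r_C1 = 24 (r>0 drops 1)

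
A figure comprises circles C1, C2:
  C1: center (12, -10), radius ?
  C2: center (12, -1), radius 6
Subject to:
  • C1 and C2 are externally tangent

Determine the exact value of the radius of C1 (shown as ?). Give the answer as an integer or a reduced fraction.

3

1. [ext C1·C2]  r_C1² + 12r_C1 − 45 = 0  ⇒  r_C1 = 3 (r>0 drops 1)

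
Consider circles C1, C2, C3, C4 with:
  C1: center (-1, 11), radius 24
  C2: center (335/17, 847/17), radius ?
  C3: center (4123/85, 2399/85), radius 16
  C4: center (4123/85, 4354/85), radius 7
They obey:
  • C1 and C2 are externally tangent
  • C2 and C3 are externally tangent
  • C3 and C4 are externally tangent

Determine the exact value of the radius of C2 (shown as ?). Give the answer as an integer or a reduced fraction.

1. [ext C1·C2]  r_C2² + 48r_C2 − 1360 = 0  ⇒  r_C2 = 20 (r>0 drops 1)
2. [ext C2·C3]  r_C2² + 32r_C2 − 1040 = 0  ⇒  r_C2 = 20 (r>0 drops 1)

20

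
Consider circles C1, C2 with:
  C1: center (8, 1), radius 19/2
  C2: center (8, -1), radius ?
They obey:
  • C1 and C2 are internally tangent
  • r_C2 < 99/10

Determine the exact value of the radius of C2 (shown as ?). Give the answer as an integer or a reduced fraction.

1. [int C1,C2]  r_C2² − 19r_C2 + 345/4 = 0  ⇒  r_C2 = 15/2 or 23/2
2. given r_C2 < 99/10: keep 15/2

15/2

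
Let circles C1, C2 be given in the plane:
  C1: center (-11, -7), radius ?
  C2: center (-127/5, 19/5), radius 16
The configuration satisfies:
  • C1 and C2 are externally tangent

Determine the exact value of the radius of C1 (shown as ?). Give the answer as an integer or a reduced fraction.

1. [ext C1·C2]  r_C1² + 32r_C1 − 68 = 0  ⇒  r_C1 = 2 (r>0 drops 1)

2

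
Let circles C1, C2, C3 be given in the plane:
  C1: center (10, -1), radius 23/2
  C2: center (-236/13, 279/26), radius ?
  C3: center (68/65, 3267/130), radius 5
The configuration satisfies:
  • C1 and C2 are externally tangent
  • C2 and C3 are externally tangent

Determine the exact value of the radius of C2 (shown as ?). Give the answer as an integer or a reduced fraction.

19

1. [ext C1·C2]  r_C2² + 23r_C2 − 798 = 0  ⇒  r_C2 = 19 (r>0 drops 1)
2. [ext C2·C3]  r_C2² + 10r_C2 − 551 = 0  ⇒  r_C2 = 19 (r>0 drops 1)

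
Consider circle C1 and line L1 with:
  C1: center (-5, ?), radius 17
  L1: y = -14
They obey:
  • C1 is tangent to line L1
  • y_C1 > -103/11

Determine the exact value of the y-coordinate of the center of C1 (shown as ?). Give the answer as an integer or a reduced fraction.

1. [C1‖L1]  y_C1² + 28y_C1 − 93 = 0  ⇒  y_C1 = -31 or 3
2. given y_C1 > -103/11: keep 3

3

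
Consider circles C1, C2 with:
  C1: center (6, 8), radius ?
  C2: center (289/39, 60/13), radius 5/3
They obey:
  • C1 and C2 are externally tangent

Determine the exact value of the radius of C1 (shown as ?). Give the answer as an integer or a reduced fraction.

1. [ext C1·C2]  r_C1² + (10/3)r_C1 − 32/3 = 0  ⇒  r_C1 = 2 (r>0 drops 1)

2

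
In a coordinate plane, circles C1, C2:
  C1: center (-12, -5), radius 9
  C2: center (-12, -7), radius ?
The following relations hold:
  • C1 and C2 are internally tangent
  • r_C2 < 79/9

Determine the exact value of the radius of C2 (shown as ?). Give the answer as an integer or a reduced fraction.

1. [int C1,C2]  r_C2² − 18r_C2 + 77 = 0  ⇒  r_C2 = 7 or 11
2. given r_C2 < 79/9: keep 7

7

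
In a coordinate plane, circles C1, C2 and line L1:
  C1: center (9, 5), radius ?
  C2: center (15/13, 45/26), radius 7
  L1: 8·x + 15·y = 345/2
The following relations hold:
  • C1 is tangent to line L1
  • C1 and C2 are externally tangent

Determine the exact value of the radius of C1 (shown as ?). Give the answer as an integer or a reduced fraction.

3/2

1. [C1‖L1]  r_C1² − 9/4 = 0  ⇒  r_C1 = 3/2 (r>0 drops 1)
2. [ext C1·C2]  r_C1² + 14r_C1 − 93/4 = 0  ⇒  r_C1 = 3/2 (r>0 drops 1)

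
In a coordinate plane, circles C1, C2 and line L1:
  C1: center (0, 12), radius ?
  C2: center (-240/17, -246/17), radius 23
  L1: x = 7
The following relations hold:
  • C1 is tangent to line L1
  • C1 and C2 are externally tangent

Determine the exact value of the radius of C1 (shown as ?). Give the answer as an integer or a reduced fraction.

1. [C1‖L1]  r_C1² − 49 = 0  ⇒  r_C1 = 7 (r>0 drops 1)
2. [ext C1·C2]  r_C1² + 46r_C1 − 371 = 0  ⇒  r_C1 = 7 (r>0 drops 1)

7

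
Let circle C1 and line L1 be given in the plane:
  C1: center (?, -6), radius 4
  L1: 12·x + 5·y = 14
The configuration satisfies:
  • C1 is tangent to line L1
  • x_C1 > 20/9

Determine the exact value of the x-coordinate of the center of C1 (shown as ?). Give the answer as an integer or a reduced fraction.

8

1. [C1‖L1]  x_C1² − (22/3)x_C1 − 16/3 = 0  ⇒  x_C1 = -2/3 or 8
2. given x_C1 > 20/9: keep 8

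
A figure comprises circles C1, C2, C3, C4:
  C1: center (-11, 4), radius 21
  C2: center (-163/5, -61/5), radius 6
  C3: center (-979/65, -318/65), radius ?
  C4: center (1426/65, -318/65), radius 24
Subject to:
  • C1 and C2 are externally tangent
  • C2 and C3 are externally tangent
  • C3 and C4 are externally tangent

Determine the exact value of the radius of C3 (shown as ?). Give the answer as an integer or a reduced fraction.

13

1. [ext C2·C3]  r_C3² + 12r_C3 − 325 = 0  ⇒  r_C3 = 13 (r>0 drops 1)
2. [ext C3·C4]  r_C3² + 48r_C3 − 793 = 0  ⇒  r_C3 = 13 (r>0 drops 1)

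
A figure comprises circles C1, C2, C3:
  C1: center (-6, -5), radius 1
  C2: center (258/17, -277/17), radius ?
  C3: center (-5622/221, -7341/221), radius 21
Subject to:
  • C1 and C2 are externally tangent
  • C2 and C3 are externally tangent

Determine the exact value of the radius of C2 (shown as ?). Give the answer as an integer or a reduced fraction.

23

1. [ext C1·C2]  r_C2² + 2r_C2 − 575 = 0  ⇒  r_C2 = 23 (r>0 drops 1)
2. [ext C2·C3]  r_C2² + 42r_C2 − 1495 = 0  ⇒  r_C2 = 23 (r>0 drops 1)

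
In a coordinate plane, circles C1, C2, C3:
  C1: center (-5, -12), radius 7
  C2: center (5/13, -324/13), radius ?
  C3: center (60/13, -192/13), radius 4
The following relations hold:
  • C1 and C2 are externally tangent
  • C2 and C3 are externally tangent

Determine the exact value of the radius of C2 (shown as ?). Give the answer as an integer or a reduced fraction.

1. [ext C1·C2]  r_C2² + 14r_C2 − 147 = 0  ⇒  r_C2 = 7 (r>0 drops 1)
2. [ext C2·C3]  r_C2² + 8r_C2 − 105 = 0  ⇒  r_C2 = 7 (r>0 drops 1)

7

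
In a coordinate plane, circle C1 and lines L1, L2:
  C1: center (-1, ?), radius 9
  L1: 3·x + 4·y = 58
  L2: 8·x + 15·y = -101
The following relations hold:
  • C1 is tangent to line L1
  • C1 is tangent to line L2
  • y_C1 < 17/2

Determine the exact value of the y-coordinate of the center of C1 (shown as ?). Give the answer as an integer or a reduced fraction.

1. [C1‖L1]  y_C1² − (61/2)y_C1 + 106 = 0  ⇒  y_C1 = 4 or 53/2
2. [C1‖L2]  y_C1² + (62/5)y_C1 − 328/5 = 0  ⇒  y_C1 = -82/5 or 4

4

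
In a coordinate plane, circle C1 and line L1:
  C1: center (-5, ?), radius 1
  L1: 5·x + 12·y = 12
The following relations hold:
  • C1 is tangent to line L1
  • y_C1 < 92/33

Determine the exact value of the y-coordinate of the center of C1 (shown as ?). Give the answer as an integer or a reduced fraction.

1. [C1‖L1]  y_C1² − (37/6)y_C1 + 25/3 = 0  ⇒  y_C1 = 2 or 25/6
2. given y_C1 < 92/33: keep 2

2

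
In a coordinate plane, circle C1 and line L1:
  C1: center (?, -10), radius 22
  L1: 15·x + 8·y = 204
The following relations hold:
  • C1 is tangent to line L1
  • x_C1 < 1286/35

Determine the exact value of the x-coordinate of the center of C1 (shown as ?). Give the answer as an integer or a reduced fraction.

1. [C1‖L1]  x_C1² − (568/15)x_C1 − 1316/5 = 0  ⇒  x_C1 = -6 or 658/15
2. given x_C1 < 1286/35: keep -6

-6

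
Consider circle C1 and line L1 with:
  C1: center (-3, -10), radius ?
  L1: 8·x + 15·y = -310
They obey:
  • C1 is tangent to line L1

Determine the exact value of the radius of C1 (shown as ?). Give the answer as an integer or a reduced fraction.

8

1. [C1‖L1]  r_C1² − 64 = 0  ⇒  r_C1 = 8 (r>0 drops 1)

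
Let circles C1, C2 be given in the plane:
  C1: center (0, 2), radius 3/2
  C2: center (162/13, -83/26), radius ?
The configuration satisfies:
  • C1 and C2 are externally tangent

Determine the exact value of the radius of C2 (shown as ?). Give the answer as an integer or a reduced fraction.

12

1. [ext C1·C2]  r_C2² + 3r_C2 − 180 = 0  ⇒  r_C2 = 12 (r>0 drops 1)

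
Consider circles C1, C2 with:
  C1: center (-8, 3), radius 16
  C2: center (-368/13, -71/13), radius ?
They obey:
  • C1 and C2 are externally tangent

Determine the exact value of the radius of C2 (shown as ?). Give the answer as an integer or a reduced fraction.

6

1. [ext C1·C2]  r_C2² + 32r_C2 − 228 = 0  ⇒  r_C2 = 6 (r>0 drops 1)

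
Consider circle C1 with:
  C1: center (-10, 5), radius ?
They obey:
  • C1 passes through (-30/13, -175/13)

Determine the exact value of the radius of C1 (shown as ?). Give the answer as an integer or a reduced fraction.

20

1. [C1∋P]  r_C1² − 400 = 0  ⇒  r_C1 = 20 (r>0 drops 1)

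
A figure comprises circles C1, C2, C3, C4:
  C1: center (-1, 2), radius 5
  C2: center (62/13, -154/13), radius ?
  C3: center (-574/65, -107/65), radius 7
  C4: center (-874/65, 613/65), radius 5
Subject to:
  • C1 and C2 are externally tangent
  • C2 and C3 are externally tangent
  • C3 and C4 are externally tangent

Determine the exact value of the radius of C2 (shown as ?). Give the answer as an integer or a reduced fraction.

1. [ext C1·C2]  r_C2² + 10r_C2 − 200 = 0  ⇒  r_C2 = 10 (r>0 drops 1)
2. [ext C2·C3]  r_C2² + 14r_C2 − 240 = 0  ⇒  r_C2 = 10 (r>0 drops 1)

10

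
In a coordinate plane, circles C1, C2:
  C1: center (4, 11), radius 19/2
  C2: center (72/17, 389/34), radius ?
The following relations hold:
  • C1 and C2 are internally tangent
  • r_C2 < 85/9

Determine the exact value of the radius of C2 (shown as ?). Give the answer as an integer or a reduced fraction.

9

1. [int C1,C2]  r_C2² − 19r_C2 + 90 = 0  ⇒  r_C2 = 9 or 10
2. given r_C2 < 85/9: keep 9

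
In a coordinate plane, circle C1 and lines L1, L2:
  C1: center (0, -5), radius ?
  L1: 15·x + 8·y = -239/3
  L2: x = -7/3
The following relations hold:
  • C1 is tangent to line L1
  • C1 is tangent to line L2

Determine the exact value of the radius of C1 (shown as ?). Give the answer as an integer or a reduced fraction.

7/3

1. [C1‖L1]  r_C1² − 49/9 = 0  ⇒  r_C1 = 7/3 (r>0 drops 1)
2. [C1‖L2]  r_C1² − 49/9 = 0  ⇒  r_C1 = 7/3 (r>0 drops 1)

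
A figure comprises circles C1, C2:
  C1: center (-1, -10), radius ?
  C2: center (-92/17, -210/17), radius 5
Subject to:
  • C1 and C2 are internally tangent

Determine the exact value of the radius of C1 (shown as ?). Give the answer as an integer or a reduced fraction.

10

1. [int C1,C2]  r_C1² − 10r_C1 = 0  ⇒  r_C1 = 10 (r>0 drops 1)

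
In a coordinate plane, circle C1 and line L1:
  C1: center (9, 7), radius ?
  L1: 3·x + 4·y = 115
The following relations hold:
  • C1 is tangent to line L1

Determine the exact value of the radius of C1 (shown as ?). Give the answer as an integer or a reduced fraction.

12

1. [C1‖L1]  r_C1² − 144 = 0  ⇒  r_C1 = 12 (r>0 drops 1)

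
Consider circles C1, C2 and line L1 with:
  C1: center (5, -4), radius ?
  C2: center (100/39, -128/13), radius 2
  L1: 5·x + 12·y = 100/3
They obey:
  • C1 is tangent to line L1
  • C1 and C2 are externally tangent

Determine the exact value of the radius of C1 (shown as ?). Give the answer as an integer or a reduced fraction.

1. [C1‖L1]  r_C1² − 169/9 = 0  ⇒  r_C1 = 13/3 (r>0 drops 1)
2. [ext C1·C2]  r_C1² + 4r_C1 − 325/9 = 0  ⇒  r_C1 = 13/3 (r>0 drops 1)

13/3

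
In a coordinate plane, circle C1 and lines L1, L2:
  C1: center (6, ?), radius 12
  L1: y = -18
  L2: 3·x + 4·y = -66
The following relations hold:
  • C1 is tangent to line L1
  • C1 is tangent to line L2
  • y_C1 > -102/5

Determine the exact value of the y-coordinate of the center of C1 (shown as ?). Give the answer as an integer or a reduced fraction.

-6

1. [C1‖L1]  y_C1² + 36y_C1 + 180 = 0  ⇒  y_C1 = -30 or -6
2. [C1‖L2]  y_C1² + 42y_C1 + 216 = 0  ⇒  y_C1 = -36 or -6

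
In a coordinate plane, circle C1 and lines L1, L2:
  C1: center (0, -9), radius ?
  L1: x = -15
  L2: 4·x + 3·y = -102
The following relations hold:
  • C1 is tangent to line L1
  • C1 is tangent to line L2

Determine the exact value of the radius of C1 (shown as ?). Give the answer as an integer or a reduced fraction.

1. [C1‖L1]  r_C1² − 225 = 0  ⇒  r_C1 = 15 (r>0 drops 1)
2. [C1‖L2]  r_C1² − 225 = 0  ⇒  r_C1 = 15 (r>0 drops 1)

15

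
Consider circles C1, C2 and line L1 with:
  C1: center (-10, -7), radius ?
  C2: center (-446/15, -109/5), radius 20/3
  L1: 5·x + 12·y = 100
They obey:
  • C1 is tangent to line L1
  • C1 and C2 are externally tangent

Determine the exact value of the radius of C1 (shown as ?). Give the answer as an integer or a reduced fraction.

18

1. [C1‖L1]  r_C1² − 324 = 0  ⇒  r_C1 = 18 (r>0 drops 1)
2. [ext C1·C2]  r_C1² + (40/3)r_C1 − 564 = 0  ⇒  r_C1 = 18 (r>0 drops 1)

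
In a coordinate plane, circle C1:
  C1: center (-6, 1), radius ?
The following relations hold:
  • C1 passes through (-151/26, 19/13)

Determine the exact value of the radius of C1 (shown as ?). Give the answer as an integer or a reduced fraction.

1/2

1. [C1∋P]  r_C1² − 1/4 = 0  ⇒  r_C1 = 1/2 (r>0 drops 1)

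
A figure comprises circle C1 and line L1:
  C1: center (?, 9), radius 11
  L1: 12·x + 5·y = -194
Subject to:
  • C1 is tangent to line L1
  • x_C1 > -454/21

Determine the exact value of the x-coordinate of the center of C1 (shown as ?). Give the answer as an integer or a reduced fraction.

-8

1. [C1‖L1]  x_C1² + (239/6)x_C1 + 764/3 = 0  ⇒  x_C1 = -191/6 or -8
2. given x_C1 > -454/21: keep -8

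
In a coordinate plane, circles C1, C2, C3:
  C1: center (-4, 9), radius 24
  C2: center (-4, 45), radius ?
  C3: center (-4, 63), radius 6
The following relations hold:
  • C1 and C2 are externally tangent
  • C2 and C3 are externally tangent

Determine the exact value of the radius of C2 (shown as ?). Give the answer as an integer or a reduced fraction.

12

1. [ext C1·C2]  r_C2² + 48r_C2 − 720 = 0  ⇒  r_C2 = 12 (r>0 drops 1)
2. [ext C2·C3]  r_C2² + 12r_C2 − 288 = 0  ⇒  r_C2 = 12 (r>0 drops 1)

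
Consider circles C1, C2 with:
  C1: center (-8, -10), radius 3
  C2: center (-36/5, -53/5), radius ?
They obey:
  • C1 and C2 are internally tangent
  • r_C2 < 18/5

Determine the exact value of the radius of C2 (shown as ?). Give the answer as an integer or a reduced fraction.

2

1. [int C1,C2]  r_C2² − 6r_C2 + 8 = 0  ⇒  r_C2 = 2 or 4
2. given r_C2 < 18/5: keep 2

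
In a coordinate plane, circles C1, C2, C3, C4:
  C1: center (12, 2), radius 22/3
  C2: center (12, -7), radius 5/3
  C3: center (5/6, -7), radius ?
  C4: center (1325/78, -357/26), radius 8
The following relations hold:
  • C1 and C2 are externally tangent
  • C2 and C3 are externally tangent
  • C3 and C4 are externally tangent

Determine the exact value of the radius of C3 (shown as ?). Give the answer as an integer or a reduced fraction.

1. [ext C2·C3]  r_C3² + (10/3)r_C3 − 1463/12 = 0  ⇒  r_C3 = 19/2 (r>0 drops 1)
2. [ext C3·C4]  r_C3² + 16r_C3 − 969/4 = 0  ⇒  r_C3 = 19/2 (r>0 drops 1)

19/2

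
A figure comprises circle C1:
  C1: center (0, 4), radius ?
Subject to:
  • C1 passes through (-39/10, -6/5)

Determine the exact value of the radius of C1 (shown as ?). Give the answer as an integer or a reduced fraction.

1. [C1∋P]  r_C1² − 169/4 = 0  ⇒  r_C1 = 13/2 (r>0 drops 1)

13/2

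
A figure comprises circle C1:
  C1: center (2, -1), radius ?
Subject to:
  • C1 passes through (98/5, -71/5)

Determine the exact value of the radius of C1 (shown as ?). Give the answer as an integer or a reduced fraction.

1. [C1∋P]  r_C1² − 484 = 0  ⇒  r_C1 = 22 (r>0 drops 1)

22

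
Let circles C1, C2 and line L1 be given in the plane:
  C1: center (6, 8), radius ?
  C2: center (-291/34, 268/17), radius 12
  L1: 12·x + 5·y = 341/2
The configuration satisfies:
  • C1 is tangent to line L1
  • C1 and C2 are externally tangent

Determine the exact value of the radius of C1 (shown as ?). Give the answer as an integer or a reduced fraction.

1. [C1‖L1]  r_C1² − 81/4 = 0  ⇒  r_C1 = 9/2 (r>0 drops 1)
2. [ext C1·C2]  r_C1² + 24r_C1 − 513/4 = 0  ⇒  r_C1 = 9/2 (r>0 drops 1)

9/2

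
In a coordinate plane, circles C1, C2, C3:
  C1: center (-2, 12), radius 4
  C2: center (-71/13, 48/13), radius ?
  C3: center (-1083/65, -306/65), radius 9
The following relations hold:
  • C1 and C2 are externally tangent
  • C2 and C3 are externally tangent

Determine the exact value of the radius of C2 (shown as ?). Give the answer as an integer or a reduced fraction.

1. [ext C1·C2]  r_C2² + 8r_C2 − 65 = 0  ⇒  r_C2 = 5 (r>0 drops 1)
2. [ext C2·C3]  r_C2² + 18r_C2 − 115 = 0  ⇒  r_C2 = 5 (r>0 drops 1)

5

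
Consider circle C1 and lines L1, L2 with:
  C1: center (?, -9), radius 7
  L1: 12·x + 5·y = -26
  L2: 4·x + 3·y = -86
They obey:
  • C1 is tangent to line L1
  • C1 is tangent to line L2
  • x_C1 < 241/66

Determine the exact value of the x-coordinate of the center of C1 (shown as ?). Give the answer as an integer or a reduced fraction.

1. [C1‖L1]  x_C1² − (19/6)x_C1 − 55 = 0  ⇒  x_C1 = -6 or 55/6
2. [C1‖L2]  x_C1² + (59/2)x_C1 + 141 = 0  ⇒  x_C1 = -47/2 or -6

-6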